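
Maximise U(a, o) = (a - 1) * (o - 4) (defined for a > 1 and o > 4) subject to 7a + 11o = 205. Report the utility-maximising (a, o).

MU_a = (o−4), MU_o = (a−1).
MRS = (o−4)/(a−1).
Tangency: set MRS = p_a/p_o = 7/11.
So (o − 4)/(a − 1) = 7/11, i.e. (o − 4) = (7/11)·(a − 1).
Rewrite the budget in excess-of-subsistence terms: 7·(a − 1) + 11·(o − 4) = 205 − 7·1 − 11·4 = 154.
Substituting, 14·(a − 1) = 154, so a − 1 = 11 and a* = 12.
Then o − 4 = (7/11)·11 = 7, so o* = 11.

a* = 12, o* = 11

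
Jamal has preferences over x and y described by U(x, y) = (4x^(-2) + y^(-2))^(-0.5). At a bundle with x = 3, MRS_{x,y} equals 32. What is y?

For CES with ρ = -2, MRS = (4/1)·(y/x)^3.
Setting (4/1)·(y/3)^3 = 32 gives (y/3)^3 = 8, so y/3 = 2 and y = 6.

y = 6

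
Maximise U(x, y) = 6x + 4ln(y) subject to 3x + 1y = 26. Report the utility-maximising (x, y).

MU_x = 6, MU_y = 4/y.
MRS = 6 ÷ (4/y).
Tangency: set MRS = p_x/p_y = 3/1 = 3.
MRS depends only on y: 1.5·y = 3 ⇒ y* = 3/1.5 = 2.
From the budget, 3·x = 26 − 1·2 = 24, so x* = 8.

x* = 8, y* = 2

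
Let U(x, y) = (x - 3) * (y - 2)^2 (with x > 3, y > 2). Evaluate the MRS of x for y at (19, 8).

MRS = 3/16

MU_x = (y−2)^2, MU_y = 2·(x−3)·(y−2).
MRS = (1/2)·(y−2)/(x−3).
At (19, 8): MRS = 3/16.
The indifference curve has slope −3/16 at this bundle.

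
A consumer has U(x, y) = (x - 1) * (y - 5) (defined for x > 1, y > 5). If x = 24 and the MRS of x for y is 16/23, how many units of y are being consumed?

MU_x = (y−5), MU_y = (x−1).
MRS = (y−5)/(x−1).
Substitute x = 24: MRS = (y − 5)/23. Setting this equal to 16/23 gives y − 5 = (16/23)·23 = 16, so y = 21.

y = 21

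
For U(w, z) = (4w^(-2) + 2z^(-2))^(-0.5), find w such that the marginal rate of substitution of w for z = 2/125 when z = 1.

For CES with ρ = -2, MRS = (4/2)·(z/w)^3.
Setting (4/2)·(1/w)^3 = 2/125 gives (1/w)^3 = 1/125, so 1/w = 0.2 and w = 5.

w = 5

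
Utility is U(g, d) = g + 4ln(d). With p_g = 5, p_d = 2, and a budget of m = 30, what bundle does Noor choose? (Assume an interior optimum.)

g* = 2, d* = 10

MU_g = 1, MU_d = 4/d.
MRS = 1 ÷ (4/d).
Tangency: set MRS = p_g/p_d = 5/2 = 2.5.
MRS depends only on d: 0.25·d = 2.5 ⇒ d* = 2.5/0.25 = 10.
From the budget, 5·g = 30 − 2·10 = 10, so g* = 2.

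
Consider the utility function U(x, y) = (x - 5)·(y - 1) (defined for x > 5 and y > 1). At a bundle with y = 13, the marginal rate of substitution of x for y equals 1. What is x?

MU_x = (y−1), MU_y = (x−5).
MRS = (y−1)/(x−5).
Substitute y = 13: MRS = 12/(x − 5). Setting this equal to 1 gives x − 5 = 12/1 = 12, so x = 17.

x = 17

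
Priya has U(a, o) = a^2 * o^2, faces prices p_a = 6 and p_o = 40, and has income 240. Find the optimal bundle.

MU_a = 2·a·o^2 and MU_o = 2·a^2·o.
MRS = MU_a/MU_o = o/a.
Tangency: set MRS = p_a/p_o = 6/40 = 0.15.
So o/a = 0.15, i.e. o = 0.15·a.
Substitute into the budget 6·a + 40·o = 240: 12·a = 240, so a* = 20.
Then o* = 0.15·20 = 3.

a* = 20, o* = 3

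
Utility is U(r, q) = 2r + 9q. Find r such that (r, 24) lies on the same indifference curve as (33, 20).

r = 15

U(33, 20) = 246.
Set U(r, 24) = 246 and solve.
2r + 9·24 = 246 ⇒ 2r = 30 ⇒ r = 15.
Check: U(15, 24) = 246.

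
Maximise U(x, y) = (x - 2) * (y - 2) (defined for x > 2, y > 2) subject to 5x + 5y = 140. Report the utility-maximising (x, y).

x* = 14, y* = 14

MU_x = (y−2), MU_y = (x−2).
MRS = (y−2)/(x−2).
Tangency: set MRS = p_x/p_y = 5/5 = 1.
So (y − 2)/(x − 2) = 1, i.e. (y − 2) = (x − 2).
Rewrite the budget in excess-of-subsistence terms: 5·(x − 2) + 5·(y − 2) = 140 − 5·2 − 5·2 = 120.
Substituting, 10·(x − 2) = 120, so x − 2 = 12 and x* = 14.
Then y − 2 = 12, so y* = 14.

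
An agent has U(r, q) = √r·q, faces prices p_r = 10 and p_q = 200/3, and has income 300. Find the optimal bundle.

r* = 10, q* = 3

MU_r = 0.5·r^(-0.5)·q and MU_q = √r.
MRS = MU_r/MU_q = (0.5)·q/r.
Tangency: set MRS = p_r/p_q = 10/(200/3) = 0.15.
So (0.5)·q/r = 0.15, i.e. q = 0.3·r.
Substitute into the budget 10·r + (200/3)·q = 300: 30·r = 300, so r* = 10.
Then q* = 0.3·10 = 3.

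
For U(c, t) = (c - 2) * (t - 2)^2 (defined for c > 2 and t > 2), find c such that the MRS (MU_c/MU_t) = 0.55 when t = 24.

MU_c = (t−2)^2, MU_t = 2·(c−2)·(t−2).
MRS = (1/2)·(t−2)/(c−2).
Substitute t = 24: MRS = 11/(c − 2). Setting this equal to 0.55 gives c − 2 = 11/0.55 = 20, so c = 22.

c = 22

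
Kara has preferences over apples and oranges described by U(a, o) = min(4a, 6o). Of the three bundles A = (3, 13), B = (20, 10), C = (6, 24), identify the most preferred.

Bundle B

Evaluate utility at each bundle:
U(A) = 12.
U(B) = 60.
U(C) = 24.
Highest utility is B, so B ≻ C ≻ A.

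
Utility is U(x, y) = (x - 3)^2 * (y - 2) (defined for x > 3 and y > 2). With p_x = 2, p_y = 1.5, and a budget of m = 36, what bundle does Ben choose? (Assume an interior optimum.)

MU_x = 2·(x−3)·(y−2), MU_y = (x−3)^2.
MRS = (2/1)·(y−2)/(x−3).
Tangency: set MRS = p_x/p_y = 2/1.5 = 4/3.
So (2/1)·(y − 2)/(x − 3) = 4/3, i.e. (y − 2) = (2/3)·(x − 3).
Rewrite the budget in excess-of-subsistence terms: 2·(x − 3) + 1.5·(y − 2) = 36 − 2·3 − 1.5·2 = 27.
Substituting, 3·(x − 3) = 27, so x − 3 = 9 and x* = 12.
Then y − 2 = (2/3)·9 = 6, so y* = 8.

x* = 12, y* = 8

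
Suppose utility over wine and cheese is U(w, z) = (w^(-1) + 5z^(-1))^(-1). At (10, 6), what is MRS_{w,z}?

For CES with ρ = -1, MRS = (1/5)·(z/w)^2.
At (10, 6): MRS = 9/125.
So at (10, 6) the consumer would give up 9/125 units of z for one more unit of w.

MRS = 9/125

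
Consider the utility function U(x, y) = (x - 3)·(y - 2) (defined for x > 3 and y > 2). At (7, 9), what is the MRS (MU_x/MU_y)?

MRS = 1.75

MU_x = (y−2), MU_y = (x−3).
MRS = (y−2)/(x−3).
At (7, 9): MRS = 1.75.
The indifference curve has slope −1.75 at this bundle.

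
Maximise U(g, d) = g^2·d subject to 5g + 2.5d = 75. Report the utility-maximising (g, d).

MU_g = 2·g·d and MU_d = g^2.
MRS = MU_g/MU_d = (2/1)·d/g.
Tangency: set MRS = p_g/p_d = 5/2.5 = 2.
So (2/1)·d/g = 2, i.e. d = g.
Substitute into the budget 5·g + 2.5·d = 75: 7.5·g = 75, so g* = 10.
Then d* = 10.

g* = 10, d* = 10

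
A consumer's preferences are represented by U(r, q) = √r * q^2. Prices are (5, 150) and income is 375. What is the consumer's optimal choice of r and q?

MU_r = 0.5·r^(-0.5)·q^2 and MU_q = 2·√r·q.
MRS = MU_r/MU_q = (0.25)·q/r.
Tangency: set MRS = p_r/p_q = 5/150 = 1/30.
So (0.25)·q/r = 1/30, i.e. q = (2/15)·r.
Substitute into the budget 5·r + 150·q = 375: 25·r = 375, so r* = 15.
Then q* = (2/15)·15 = 2.

r* = 15, q* = 2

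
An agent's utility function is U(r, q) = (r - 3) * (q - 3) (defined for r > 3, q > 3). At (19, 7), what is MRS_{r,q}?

MRS = 0.25

MU_r = (q−3), MU_q = (r−3).
MRS = (q−3)/(r−3).
At (19, 7): MRS = 0.25.
So at (19, 7) the consumer would give up 0.25 units of q for one more unit of r.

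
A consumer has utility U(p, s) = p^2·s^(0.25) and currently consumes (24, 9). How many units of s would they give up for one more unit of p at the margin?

MU_p = 2·p·s^(0.25) and MU_s = 0.25·p^2·s^(-0.75).
MRS = MU_p/MU_s = (8)·s/p.
At (24, 9): MRS = 3.
So at (24, 9) the consumer would give up 3 units of s for one more unit of p.

MRS = 3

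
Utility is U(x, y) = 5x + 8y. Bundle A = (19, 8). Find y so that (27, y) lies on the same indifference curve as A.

y = 3

U(19, 8) = 159.
Set U(27, y) = 159 and solve.
5·27 + 8y = 159 ⇒ 8y = 24 ⇒ y = 3.
Check: U(27, 3) = 159.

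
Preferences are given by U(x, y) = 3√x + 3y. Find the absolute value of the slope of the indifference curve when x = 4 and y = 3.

MU_x = 3/(2√x), MU_y = 3.
MRS = 3/(2√x) ÷ 3.
At (4, 3): MRS = 0.25.
So at (4, 3) the consumer would give up 0.25 units of y for one more unit of x.

MRS = 0.25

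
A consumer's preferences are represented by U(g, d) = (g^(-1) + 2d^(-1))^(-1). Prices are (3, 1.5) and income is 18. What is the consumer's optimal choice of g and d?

g* = 3, d* = 6

For CES with ρ = -1, MRS = (1/2)·(d/g)^2.
Tangency: set MRS = p_g/p_d = 3/1.5 = 2.
So (d/g)^2 = 4; taking the square root, d/g = 2, i.e. d = 2·g.
Substitute into the budget 3·g + 1.5·d = 18: 6·g = 18, so g* = 3 and d* = 2·3 = 6.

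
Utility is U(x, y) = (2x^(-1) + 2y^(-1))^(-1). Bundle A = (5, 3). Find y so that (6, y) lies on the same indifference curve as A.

U depends on (x, y) only through S = 2x^(-1) + 2y^(-1), so equal utility means equal S. At (5, 3): S = 16/15.
With x = 6: 2·6^(-1) = 1/3, so 2y^(-1) = 16/15 − 1/3 = 11/15, i.e. y^(-1) = 11/30.
Hence y = 1/(11/30) = 30/11.
Check: U(6, 30/11) = 0.9375.

y = 30/11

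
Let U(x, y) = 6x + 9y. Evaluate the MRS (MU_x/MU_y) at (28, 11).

MRS = 2/3

MU_x = 6, MU_y = 9, so MRS = 6/9 = 2/3 at every bundle.
At (28, 11): MRS = 2/3.
The indifference curve has slope −2/3 at this bundle.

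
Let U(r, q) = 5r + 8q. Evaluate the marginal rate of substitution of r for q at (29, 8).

MRS = 0.625

MU_r = 5, MU_q = 8, so MRS = 5/8 = 0.625 at every bundle.
At (29, 8): MRS = 0.625.
That is, one extra unit of r is worth 0.625 units of q at the margin.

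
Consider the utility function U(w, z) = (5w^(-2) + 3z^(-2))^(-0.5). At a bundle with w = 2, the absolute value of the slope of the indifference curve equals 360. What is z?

For CES with ρ = -2, MRS = (5/3)·(z/w)^3.
Setting (5/3)·(z/2)^3 = 360 gives (z/2)^3 = 216, so z/2 = 6 and z = 12.

z = 12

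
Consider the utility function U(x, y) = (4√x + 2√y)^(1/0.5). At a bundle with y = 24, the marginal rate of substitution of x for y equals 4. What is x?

x = 6

For CES with ρ = 0.5, MRS = (4/2)·√(y/x).
Setting (4/2)·√(24/x) = 4 gives √(24/x) = 2, so 24/x = 4 and x = 6.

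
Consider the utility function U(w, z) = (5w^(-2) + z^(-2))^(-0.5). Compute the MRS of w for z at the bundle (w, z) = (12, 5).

For CES with ρ = -2, MRS = (5/1)·(z/w)^3.
At (12, 5): MRS = 625/1728.
So at (12, 5) the consumer would give up 625/1728 units of z for one more unit of w.

MRS = 625/1728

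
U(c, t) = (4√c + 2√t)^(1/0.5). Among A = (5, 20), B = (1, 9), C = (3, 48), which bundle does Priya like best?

Evaluate utility at each bundle:
U(A) = 320.000.
U(B) = 100.000.
U(C) = 432.000.
Highest utility is C, so C ≻ A ≻ B.

Bundle C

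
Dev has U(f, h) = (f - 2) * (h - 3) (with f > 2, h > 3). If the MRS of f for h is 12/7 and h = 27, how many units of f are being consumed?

f = 16

MU_f = (h−3), MU_h = (f−2).
MRS = (h−3)/(f−2).
Substitute h = 27: MRS = 24/(f − 2). Setting this equal to 12/7 gives f − 2 = 24/(12/7) = 14, so f = 16.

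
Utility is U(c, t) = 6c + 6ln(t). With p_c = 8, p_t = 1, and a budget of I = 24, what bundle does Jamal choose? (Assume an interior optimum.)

c* = 2, t* = 8

MU_c = 6, MU_t = 6/t.
MRS = 6 ÷ (6/t).
Tangency: set MRS = p_c/p_t = 8/1 = 8.
MRS depends only on t: t = 8 ⇒ t* = 8.
From the budget, 8·c = 24 − 1·8 = 16, so c* = 2.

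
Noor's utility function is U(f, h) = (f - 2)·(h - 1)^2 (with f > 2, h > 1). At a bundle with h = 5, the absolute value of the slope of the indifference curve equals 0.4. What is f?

f = 7

MU_f = (h−1)^2, MU_h = 2·(f−2)·(h−1).
MRS = (1/2)·(h−1)/(f−2).
Substitute h = 5: MRS = 2/(f − 2). Setting this equal to 0.4 gives f − 2 = 2/0.4 = 5, so f = 7.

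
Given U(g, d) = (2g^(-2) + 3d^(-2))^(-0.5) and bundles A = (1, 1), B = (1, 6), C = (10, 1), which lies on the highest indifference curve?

Evaluate utility at each bundle:
U(A) = 0.447.
U(B) = 0.693.
U(C) = 0.575.
Highest utility is B, so B ≻ C ≻ A.

Bundle B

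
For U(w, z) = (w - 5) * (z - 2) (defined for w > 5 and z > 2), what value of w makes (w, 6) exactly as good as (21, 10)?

U(21, 10) = 128.
Set U(w, 6) = 128 and solve.
With z = 6: (6 − 2) = 4, so (w − 5) = 128/4 = 32.
So w = 5 + 32 = 37.
Check: U(37, 6) = 128.

w = 37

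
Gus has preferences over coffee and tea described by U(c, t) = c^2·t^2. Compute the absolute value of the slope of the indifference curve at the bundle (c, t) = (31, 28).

MU_c = 2·c·t^2 and MU_t = 2·c^2·t.
MRS = MU_c/MU_t = t/c.
At (31, 28): MRS = 28/31.
That is, one extra unit of c is worth 28/31 units of t at the margin.

MRS = 28/31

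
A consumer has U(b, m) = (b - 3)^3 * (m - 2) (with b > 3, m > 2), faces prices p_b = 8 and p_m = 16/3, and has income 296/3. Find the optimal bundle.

b* = 9, m* = 5

MU_b = 3·(b−3)^2·(m−2), MU_m = (b−3)^3.
MRS = (3/1)·(m−2)/(b−3).
Tangency: set MRS = p_b/p_m = 8/(16/3) = 1.5.
So (3/1)·(m − 2)/(b − 3) = 1.5, i.e. (m − 2) = 0.5·(b − 3).
Rewrite the budget in excess-of-subsistence terms: 8·(b − 3) + (16/3)·(m − 2) = 296/3 − 8·3 − (16/3)·2 = 64.
Substituting, (32/3)·(b − 3) = 64, so b − 3 = 6 and b* = 9.
Then m − 2 = 0.5·6 = 3, so m* = 5.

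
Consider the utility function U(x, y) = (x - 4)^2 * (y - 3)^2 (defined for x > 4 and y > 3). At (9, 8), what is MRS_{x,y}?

MU_x = 2·(x−4)·(y−3)^2, MU_y = 2·(x−4)^2·(y−3).
MRS = (y−3)/(x−4).
At (9, 8): MRS = 1.
That is, one extra unit of x is worth 1 units of y at the margin.

MRS = 1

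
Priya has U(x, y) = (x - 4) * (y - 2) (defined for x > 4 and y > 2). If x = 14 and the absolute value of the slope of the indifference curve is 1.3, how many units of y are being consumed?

y = 15

MU_x = (y−2), MU_y = (x−4).
MRS = (y−2)/(x−4).
Substitute x = 14: MRS = (y − 2)/10. Setting this equal to 1.3 gives y − 2 = 1.3·10 = 13, so y = 15.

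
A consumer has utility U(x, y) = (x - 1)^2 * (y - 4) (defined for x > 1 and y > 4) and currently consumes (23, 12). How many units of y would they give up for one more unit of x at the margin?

MU_x = 2·(x−1)·(y−4), MU_y = (x−1)^2.
MRS = (2/1)·(y−4)/(x−1).
At (23, 12): MRS = 8/11.
The indifference curve has slope −8/11 at this bundle.

MRS = 8/11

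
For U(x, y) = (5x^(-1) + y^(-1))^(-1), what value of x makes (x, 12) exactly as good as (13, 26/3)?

x = 12

U depends on (x, y) only through S = 5x^(-1) + y^(-1), so equal utility means equal S. At (13, 26/3): S = 0.5.
With y = 12: 12^(-1) = 1/12, so 5x^(-1) = 0.5 − 1/12 = 5/12, i.e. x^(-1) = 1/12.
Hence x = 1/(1/12) = 12.
Check: U(12, 12) = 2.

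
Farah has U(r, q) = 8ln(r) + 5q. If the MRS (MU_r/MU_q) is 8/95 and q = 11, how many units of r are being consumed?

MU_r = 8/r, MU_q = 5.
MRS = 8/r ÷ 5.
MRS depends only on r: 1.6/r = 8/95 ⇒ r = 1.6/(8/95) = 19.

r = 19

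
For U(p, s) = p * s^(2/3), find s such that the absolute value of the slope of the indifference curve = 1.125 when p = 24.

s = 18

MU_p = s^(2/3) and MU_s = 2/3·p·s^(-1/3).
MRS = MU_p/MU_s = (1.5)·s/p.
Substitute p = 24: MRS = s/16. Setting s/16 = 1.125 gives s = 1.125·16 = 18.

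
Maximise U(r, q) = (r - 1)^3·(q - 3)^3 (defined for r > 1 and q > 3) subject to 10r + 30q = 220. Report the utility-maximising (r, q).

r* = 7, q* = 5

MU_r = 3·(r−1)^2·(q−3)^3, MU_q = 3·(r−1)^3·(q−3)^2.
MRS = (q−3)/(r−1).
Tangency: set MRS = p_r/p_q = 10/30 = 1/3.
So (q − 3)/(r − 1) = 1/3, i.e. (q − 3) = (1/3)·(r − 1).
Rewrite the budget in excess-of-subsistence terms: 10·(r − 1) + 30·(q − 3) = 220 − 10·1 − 30·3 = 120.
Substituting, 20·(r − 1) = 120, so r − 1 = 6 and r* = 7.
Then q − 3 = (1/3)·6 = 2, so q* = 5.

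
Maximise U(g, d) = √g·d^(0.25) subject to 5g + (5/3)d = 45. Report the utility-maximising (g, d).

g* = 6, d* = 9

MU_g = 0.5·g^(-0.5)·d^(0.25) and MU_d = 0.25·√g·d^(-0.75).
MRS = MU_g/MU_d = (2)·d/g.
Tangency: set MRS = p_g/p_d = 5/(5/3) = 3.
So (2)·d/g = 3, i.e. d = 1.5·g.
Substitute into the budget 5·g + (5/3)·d = 45: 7.5·g = 45, so g* = 6.
Then d* = 1.5·6 = 9.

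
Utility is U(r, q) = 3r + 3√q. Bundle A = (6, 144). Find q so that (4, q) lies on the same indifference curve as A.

U(6, 144) = 54.
Set U(4, q) = 54 and solve.
With r = 4: 3√q = 54 − 3·4 = 42, so √q = 14 and q = 196.
Check: U(4, 196) = 54.

q = 196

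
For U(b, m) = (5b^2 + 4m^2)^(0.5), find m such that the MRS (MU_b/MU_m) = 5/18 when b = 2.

m = 9

For CES with ρ = 2, MRS = (5/4)·(m/b)^(-1).
Setting (5/4)·(m/2)^(-1) = 5/18 gives (m/2)^(-1) = 2/9, so m/2 = 4.5 and m = 9.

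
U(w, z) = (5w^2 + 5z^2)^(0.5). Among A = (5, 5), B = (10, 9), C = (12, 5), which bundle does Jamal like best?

Bundle B

Evaluate utility at each bundle:
U(A) = 15.811.
U(B) = 30.083.
U(C) = 29.069.
Highest utility is B, so B ≻ C ≻ A.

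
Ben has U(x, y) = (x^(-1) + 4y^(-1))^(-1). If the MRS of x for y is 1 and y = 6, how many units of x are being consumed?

x = 3

For CES with ρ = -1, MRS = (1/4)·(y/x)^2.
Setting (1/4)·(6/x)^2 = 1 gives (6/x)^2 = 4, so 6/x = 2 and x = 3.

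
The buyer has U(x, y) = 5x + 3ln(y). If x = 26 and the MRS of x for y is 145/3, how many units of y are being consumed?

y = 29

MU_x = 5, MU_y = 3/y.
MRS = 5 ÷ (3/y).
MRS depends only on y: (5/3)·y = 145/3 ⇒ y = (145/3)/(5/3) = 29.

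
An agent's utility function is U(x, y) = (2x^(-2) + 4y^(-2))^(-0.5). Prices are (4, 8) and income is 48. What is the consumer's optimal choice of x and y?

x* = 4, y* = 4

For CES with ρ = -2, MRS = (2/4)·(y/x)^3.
Tangency: set MRS = p_x/p_y = 4/8 = 0.5.
So (y/x)^3 = 1; taking the cube root, y/x = 1, i.e. y = x.
Substitute into the budget 4·x + 8·y = 48: 12·x = 48, so x* = 4 and y* = 4.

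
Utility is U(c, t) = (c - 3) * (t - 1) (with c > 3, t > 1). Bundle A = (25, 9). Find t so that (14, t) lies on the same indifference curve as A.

U(25, 9) = 176.
Set U(14, t) = 176 and solve.
With c = 14: (14 − 3) = 11, so (t − 1) = 176/11 = 16.
So t = 1 + 16 = 17.
Check: U(14, 17) = 176.

t = 17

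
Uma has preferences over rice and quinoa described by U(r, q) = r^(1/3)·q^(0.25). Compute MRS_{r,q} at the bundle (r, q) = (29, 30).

MU_r = 1/3·r^(-2/3)·q^(0.25) and MU_q = 0.25·r^(1/3)·q^(-0.75).
MRS = MU_r/MU_q = (4/3)·q/r.
At (29, 30): MRS = 40/29.
So at (29, 30) the consumer would give up 40/29 units of q for one more unit of r.

MRS = 40/29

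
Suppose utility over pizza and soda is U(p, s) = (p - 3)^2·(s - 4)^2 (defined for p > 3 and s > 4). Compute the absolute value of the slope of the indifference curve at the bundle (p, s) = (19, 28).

MU_p = 2·(p−3)·(s−4)^2, MU_s = 2·(p−3)^2·(s−4).
MRS = (s−4)/(p−3).
At (19, 28): MRS = 1.5.
That is, one extra unit of p is worth 1.5 units of s at the margin.

MRS = 1.5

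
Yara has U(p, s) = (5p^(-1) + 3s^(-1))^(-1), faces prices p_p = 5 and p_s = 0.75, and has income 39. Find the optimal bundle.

p* = 6, s* = 12

For CES with ρ = -1, MRS = (5/3)·(s/p)^2.
Tangency: set MRS = p_p/p_s = 5/0.75 = 20/3.
So (s/p)^2 = 4; taking the square root, s/p = 2, i.e. s = 2·p.
Substitute into the budget 5·p + 0.75·s = 39: 6.5·p = 39, so p* = 6 and s* = 2·6 = 12.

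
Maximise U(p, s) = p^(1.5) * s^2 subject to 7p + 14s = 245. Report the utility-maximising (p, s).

p* = 15, s* = 10

MU_p = 1.5·√p·s^2 and MU_s = 2·p^(1.5)·s.
MRS = MU_p/MU_s = (0.75)·s/p.
Tangency: set MRS = p_p/p_s = 7/14 = 0.5.
So (0.75)·s/p = 0.5, i.e. s = (2/3)·p.
Substitute into the budget 7·p + 14·s = 245: (49/3)·p = 245, so p* = 15.
Then s* = (2/3)·15 = 10.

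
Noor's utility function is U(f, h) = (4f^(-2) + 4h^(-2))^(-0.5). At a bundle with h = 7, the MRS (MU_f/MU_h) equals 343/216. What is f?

f = 6

For CES with ρ = -2, MRS = (h/f)^3.
Setting (7/f)^3 = 343/216 gives 7/f = 7/6 and f = 6.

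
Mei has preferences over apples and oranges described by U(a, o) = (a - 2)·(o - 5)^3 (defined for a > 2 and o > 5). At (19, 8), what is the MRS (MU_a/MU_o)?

MRS = 1/17

MU_a = (o−5)^3, MU_o = 3·(a−2)·(o−5)^2.
MRS = (1/3)·(o−5)/(a−2).
At (19, 8): MRS = 1/17.
The indifference curve has slope −1/17 at this bundle.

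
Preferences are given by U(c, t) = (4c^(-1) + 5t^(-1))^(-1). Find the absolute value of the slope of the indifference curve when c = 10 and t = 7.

For CES with ρ = -1, MRS = (4/5)·(t/c)^2.
At (10, 7): MRS = 49/125.
That is, one extra unit of c is worth 49/125 units of t at the margin.

MRS = 49/125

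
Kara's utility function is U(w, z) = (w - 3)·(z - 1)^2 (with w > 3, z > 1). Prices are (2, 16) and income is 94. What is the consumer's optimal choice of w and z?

MU_w = (z−1)^2, MU_z = 2·(w−3)·(z−1).
MRS = (1/2)·(z−1)/(w−3).
Tangency: set MRS = p_w/p_z = 2/16 = 0.125.
So (1/2)·(z − 1)/(w − 3) = 0.125, i.e. (z − 1) = 0.25·(w − 3).
Rewrite the budget in excess-of-subsistence terms: 2·(w − 3) + 16·(z − 1) = 94 − 2·3 − 16·1 = 72.
Substituting, 6·(w − 3) = 72, so w − 3 = 12 and w* = 15.
Then z − 1 = 0.25·12 = 3, so z* = 4.

w* = 15, z* = 4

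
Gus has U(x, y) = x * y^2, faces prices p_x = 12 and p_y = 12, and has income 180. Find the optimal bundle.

MU_x = y^2 and MU_y = 2·x·y.
MRS = MU_x/MU_y = (1/2)·y/x.
Tangency: set MRS = p_x/p_y = 12/12 = 1.
So (1/2)·y/x = 1, i.e. y = 2·x.
Substitute into the budget 12·x + 12·y = 180: 36·x = 180, so x* = 5.
Then y* = 2·5 = 10.

x* = 5, y* = 10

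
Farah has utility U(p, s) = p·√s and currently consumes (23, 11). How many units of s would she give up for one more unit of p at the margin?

MU_p = √s and MU_s = 0.5·p·s^(-0.5).
MRS = MU_p/MU_s = (2)·s/p.
At (23, 11): MRS = 22/23.
So at (23, 11) the consumer would give up 22/23 units of s for one more unit of p.

MRS = 22/23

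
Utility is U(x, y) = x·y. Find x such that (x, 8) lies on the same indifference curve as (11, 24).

U(11, 24) = 264.
Set U(x, 8) = 264 and solve.
With y = 8: x = 264/8 = 33.
Check: U(33, 8) = 264.

x = 33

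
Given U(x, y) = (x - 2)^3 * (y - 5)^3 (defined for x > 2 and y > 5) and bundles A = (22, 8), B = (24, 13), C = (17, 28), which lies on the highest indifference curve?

Evaluate utility at each bundle:
U(A) = 216000.
U(B) = 5451776.
U(C) = 41063625.
Highest utility is C, so C ≻ B ≻ A.

Bundle C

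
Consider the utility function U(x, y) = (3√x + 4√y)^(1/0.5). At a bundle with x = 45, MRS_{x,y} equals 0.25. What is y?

y = 5

For CES with ρ = 0.5, MRS = (3/4)·√(y/x).
Setting (3/4)·√(y/45) = 0.25 gives √(y/45) = 1/3, so y/45 = 1/9 and y = 5.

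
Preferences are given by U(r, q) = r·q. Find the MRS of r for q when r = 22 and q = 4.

MRS = 2/11

MU_r = q and MU_q = r.
MRS = MU_r/MU_q = q/r.
At (22, 4): MRS = 2/11.
So at (22, 4) the consumer would give up 2/11 units of q for one more unit of r.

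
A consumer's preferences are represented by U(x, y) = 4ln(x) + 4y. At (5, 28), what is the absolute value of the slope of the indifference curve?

MU_x = 4/x, MU_y = 4.
MRS = 4/x ÷ 4.
At (5, 28): MRS = 0.2.
So at (5, 28) the consumer would give up 0.2 units of y for one more unit of x.

MRS = 0.2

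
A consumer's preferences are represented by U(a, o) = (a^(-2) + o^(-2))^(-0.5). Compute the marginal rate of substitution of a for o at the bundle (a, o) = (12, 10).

For CES with ρ = -2, MRS = (o/a)^3.
At (12, 10): MRS = 125/216.
That is, one extra unit of a is worth 125/216 units of o at the margin.

MRS = 125/216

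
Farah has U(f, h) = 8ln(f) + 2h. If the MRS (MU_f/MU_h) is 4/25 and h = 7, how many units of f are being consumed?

MU_f = 8/f, MU_h = 2.
MRS = 8/f ÷ 2.
MRS depends only on f: 4/f = 4/25 ⇒ f = 4/(4/25) = 25.

f = 25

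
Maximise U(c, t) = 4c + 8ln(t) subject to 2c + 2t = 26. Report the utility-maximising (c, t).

c* = 11, t* = 2

MU_c = 4, MU_t = 8/t.
MRS = 4 ÷ (8/t).
Tangency: set MRS = p_c/p_t = 2/2 = 1.
MRS depends only on t: 0.5·t = 1 ⇒ t* = 1/0.5 = 2.
From the budget, 2·c = 26 − 2·2 = 22, so c* = 11.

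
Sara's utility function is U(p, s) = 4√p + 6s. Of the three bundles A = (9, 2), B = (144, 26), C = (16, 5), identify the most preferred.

Bundle B

Evaluate utility at each bundle:
U(A) = 24.000.
U(B) = 204.000.
U(C) = 46.000.
Highest utility is B, so B ≻ C ≻ A.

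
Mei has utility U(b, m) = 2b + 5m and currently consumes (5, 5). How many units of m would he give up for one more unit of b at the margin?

MU_b = 2, MU_m = 5, so MRS = 2/5 = 0.4 at every bundle.
At (5, 5): MRS = 0.4.
So at (5, 5) the consumer would give up 0.4 units of m for one more unit of b.

MRS = 0.4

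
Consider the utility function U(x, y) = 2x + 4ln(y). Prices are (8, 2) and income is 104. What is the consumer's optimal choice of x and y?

MU_x = 2, MU_y = 4/y.
MRS = 2 ÷ (4/y).
Tangency: set MRS = p_x/p_y = 8/2 = 4.
MRS depends only on y: 0.5·y = 4 ⇒ y* = 4/0.5 = 8.
From the budget, 8·x = 104 − 2·8 = 88, so x* = 11.

x* = 11, y* = 8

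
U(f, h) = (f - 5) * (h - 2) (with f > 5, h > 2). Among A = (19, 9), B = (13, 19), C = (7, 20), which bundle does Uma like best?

Bundle B

Evaluate utility at each bundle:
U(A) = 98.
U(B) = 136.
U(C) = 36.
Highest utility is B, so B ≻ A ≻ C.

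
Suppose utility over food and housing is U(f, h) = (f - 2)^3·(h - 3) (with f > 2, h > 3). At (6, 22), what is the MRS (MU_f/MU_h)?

MU_f = 3·(f−2)^2·(h−3), MU_h = (f−2)^3.
MRS = (3/1)·(h−3)/(f−2).
At (6, 22): MRS = 14.25.
The indifference curve has slope −14.25 at this bundle.

MRS = 14.25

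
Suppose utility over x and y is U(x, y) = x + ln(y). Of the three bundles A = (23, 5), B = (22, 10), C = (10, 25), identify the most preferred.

Evaluate utility at each bundle:
U(A) = 24.609.
U(B) = 24.303.
U(C) = 13.219.
Highest utility is A, so A ≻ B ≻ C.

Bundle A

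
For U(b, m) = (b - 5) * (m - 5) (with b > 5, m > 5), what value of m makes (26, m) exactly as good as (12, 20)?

m = 10

U(12, 20) = 105.
Set U(26, m) = 105 and solve.
With b = 26: (26 − 5) = 21, so (m − 5) = 105/21 = 5.
So m = 5 + 5 = 10.
Check: U(26, 10) = 105.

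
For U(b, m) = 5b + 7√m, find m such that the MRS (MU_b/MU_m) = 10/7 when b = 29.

m = 1

MU_b = 5, MU_m = 7/(2√m).
MRS = 5 ÷ (7/(2√m)).
MRS depends only on m: (10/7)·√m = 10/7 ⇒ √m = (10/7)/(10/7) = 1 ⇒ m = 1.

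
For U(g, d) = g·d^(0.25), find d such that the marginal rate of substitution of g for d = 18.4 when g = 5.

MU_g = d^(0.25) and MU_d = 0.25·g·d^(-0.75).
MRS = MU_g/MU_d = (4)·d/g.
Substitute g = 5: MRS = d/1.25. Setting d/1.25 = 18.4 gives d = 18.4·1.25 = 23.

d = 23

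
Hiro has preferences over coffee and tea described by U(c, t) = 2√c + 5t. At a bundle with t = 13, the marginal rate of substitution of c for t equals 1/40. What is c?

MU_c = 2/(2√c), MU_t = 5.
MRS = 2/(2√c) ÷ 5.
MRS depends only on c: 0.2/√c = 1/40 ⇒ √c = 0.2/(1/40) = 8 ⇒ c = 64.

c = 64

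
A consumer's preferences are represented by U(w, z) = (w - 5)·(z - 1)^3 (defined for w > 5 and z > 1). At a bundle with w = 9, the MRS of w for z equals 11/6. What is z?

MU_w = (z−1)^3, MU_z = 3·(w−5)·(z−1)^2.
MRS = (1/3)·(z−1)/(w−5).
Substitute w = 9: MRS = (z − 1)/12. Setting this equal to 11/6 gives z − 1 = (11/6)·12 = 22, so z = 23.

z = 23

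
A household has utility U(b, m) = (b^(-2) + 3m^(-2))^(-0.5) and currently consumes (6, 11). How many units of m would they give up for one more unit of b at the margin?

MRS = 1331/648

For CES with ρ = -2, MRS = (1/3)·(m/b)^3.
At (6, 11): MRS = 1331/648.
That is, one extra unit of b is worth 1331/648 units of m at the margin.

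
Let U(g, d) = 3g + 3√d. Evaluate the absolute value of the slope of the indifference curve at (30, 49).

MRS = 14

MU_g = 3, MU_d = 3/(2√d).
MRS = 3 ÷ (3/(2√d)).
At (30, 49): MRS = 14.
So at (30, 49) the consumer would give up 14 units of d for one more unit of g.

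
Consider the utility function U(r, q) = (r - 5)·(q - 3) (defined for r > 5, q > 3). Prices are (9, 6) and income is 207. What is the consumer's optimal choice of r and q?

r* = 13, q* = 15

MU_r = (q−3), MU_q = (r−5).
MRS = (q−3)/(r−5).
Tangency: set MRS = p_r/p_q = 9/6 = 1.5.
So (q − 3)/(r − 5) = 1.5, i.e. (q − 3) = 1.5·(r − 5).
Rewrite the budget in excess-of-subsistence terms: 9·(r − 5) + 6·(q − 3) = 207 − 9·5 − 6·3 = 144.
Substituting, 18·(r − 5) = 144, so r − 5 = 8 and r* = 13.
Then q − 3 = 1.5·8 = 12, so q* = 15.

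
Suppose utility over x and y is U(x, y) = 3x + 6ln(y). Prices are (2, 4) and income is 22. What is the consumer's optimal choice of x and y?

x* = 9, y* = 1

MU_x = 3, MU_y = 6/y.
MRS = 3 ÷ (6/y).
Tangency: set MRS = p_x/p_y = 2/4 = 0.5.
MRS depends only on y: 0.5·y = 0.5 ⇒ y* = 0.5/0.5 = 1.
From the budget, 2·x = 22 − 4·1 = 18, so x* = 9.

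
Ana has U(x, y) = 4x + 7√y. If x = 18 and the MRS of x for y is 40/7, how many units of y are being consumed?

MU_x = 4, MU_y = 7/(2√y).
MRS = 4 ÷ (7/(2√y)).
MRS depends only on y: (8/7)·√y = 40/7 ⇒ √y = (40/7)/(8/7) = 5 ⇒ y = 25.

y = 25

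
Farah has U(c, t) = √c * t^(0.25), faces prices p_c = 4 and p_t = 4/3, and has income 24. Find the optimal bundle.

MU_c = 0.5·c^(-0.5)·t^(0.25) and MU_t = 0.25·√c·t^(-0.75).
MRS = MU_c/MU_t = (2)·t/c.
Tangency: set MRS = p_c/p_t = 4/(4/3) = 3.
So (2)·t/c = 3, i.e. t = 1.5·c.
Substitute into the budget 4·c + (4/3)·t = 24: 6·c = 24, so c* = 4.
Then t* = 1.5·4 = 6.

c* = 4, t* = 6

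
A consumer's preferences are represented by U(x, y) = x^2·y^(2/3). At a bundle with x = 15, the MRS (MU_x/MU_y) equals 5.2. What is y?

y = 26

MU_x = 2·x·y^(2/3) and MU_y = 2/3·x^2·y^(-1/3).
MRS = MU_x/MU_y = (3)·y/x.
Substitute x = 15: MRS = y/5. Setting y/5 = 5.2 gives y = 5.2·5 = 26.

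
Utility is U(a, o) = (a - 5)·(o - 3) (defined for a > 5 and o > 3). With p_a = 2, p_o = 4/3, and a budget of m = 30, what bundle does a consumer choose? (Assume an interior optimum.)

MU_a = (o−3), MU_o = (a−5).
MRS = (o−3)/(a−5).
Tangency: set MRS = p_a/p_o = 2/(4/3) = 1.5.
So (o − 3)/(a − 5) = 1.5, i.e. (o − 3) = 1.5·(a − 5).
Rewrite the budget in excess-of-subsistence terms: 2·(a − 5) + (4/3)·(o − 3) = 30 − 2·5 − (4/3)·3 = 16.
Substituting, 4·(a − 5) = 16, so a − 5 = 4 and a* = 9.
Then o − 3 = 1.5·4 = 6, so o* = 9.

a* = 9, o* = 9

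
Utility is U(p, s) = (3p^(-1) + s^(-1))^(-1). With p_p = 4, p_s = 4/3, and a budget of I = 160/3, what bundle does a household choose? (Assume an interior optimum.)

p* = 10, s* = 10

For CES with ρ = -1, MRS = (3/1)·(s/p)^2.
Tangency: set MRS = p_p/p_s = 4/(4/3) = 3.
So (s/p)^2 = 1; taking the square root, s/p = 1, i.e. s = p.
Substitute into the budget 4·p + (4/3)·s = 160/3: (16/3)·p = 160/3, so p* = 10 and s* = 10.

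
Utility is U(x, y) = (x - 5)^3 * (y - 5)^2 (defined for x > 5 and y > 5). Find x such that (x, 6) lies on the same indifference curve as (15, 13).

x = 45

U(15, 13) = 64000.
Set U(x, 6) = 64000 and solve.
With y = 6: (6 − 5)^2 = 1, so (x − 5)^3 = 64000/1 = 64000.
Taking the cube root (with x > 5): x − 5 = 40, so x = 45.
Check: U(45, 6) = 64000.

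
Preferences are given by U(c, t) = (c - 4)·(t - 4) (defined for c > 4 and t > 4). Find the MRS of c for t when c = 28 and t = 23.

MRS = 19/24

MU_c = (t−4), MU_t = (c−4).
MRS = (t−4)/(c−4).
At (28, 23): MRS = 19/24.
The indifference curve has slope −19/24 at this bundle.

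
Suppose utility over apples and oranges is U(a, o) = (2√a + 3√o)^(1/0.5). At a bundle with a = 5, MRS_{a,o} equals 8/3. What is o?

o = 80

For CES with ρ = 0.5, MRS = (2/3)·√(o/a).
Setting (2/3)·√(o/5) = 8/3 gives √(o/5) = 4, so o/5 = 16 and o = 80.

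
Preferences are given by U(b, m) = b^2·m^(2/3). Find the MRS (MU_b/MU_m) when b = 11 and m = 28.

MRS = 84/11

MU_b = 2·b·m^(2/3) and MU_m = 2/3·b^2·m^(-1/3).
MRS = MU_b/MU_m = (3)·m/b.
At (11, 28): MRS = 84/11.
That is, one extra unit of b is worth 84/11 units of m at the margin.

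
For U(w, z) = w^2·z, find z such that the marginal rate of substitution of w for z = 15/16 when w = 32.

MU_w = 2·w·z and MU_z = w^2.
MRS = MU_w/MU_z = (2/1)·z/w.
Substitute w = 32: MRS = z/16. Setting z/16 = 15/16 gives z = (15/16)·16 = 15.

z = 15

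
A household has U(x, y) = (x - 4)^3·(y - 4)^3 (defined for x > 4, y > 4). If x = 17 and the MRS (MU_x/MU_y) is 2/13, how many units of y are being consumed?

y = 6

MU_x = 3·(x−4)^2·(y−4)^3, MU_y = 3·(x−4)^3·(y−4)^2.
MRS = (y−4)/(x−4).
Substitute x = 17: MRS = (y − 4)/13. Setting this equal to 2/13 gives y − 4 = (2/13)·13 = 2, so y = 6.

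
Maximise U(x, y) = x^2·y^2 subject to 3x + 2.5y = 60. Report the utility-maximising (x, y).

MU_x = 2·x·y^2 and MU_y = 2·x^2·y.
MRS = MU_x/MU_y = y/x.
Tangency: set MRS = p_x/p_y = 3/2.5 = 1.2.
So y/x = 1.2, i.e. y = 1.2·x.
Substitute into the budget 3·x + 2.5·y = 60: 6·x = 60, so x* = 10.
Then y* = 1.2·10 = 12.

x* = 10, y* = 12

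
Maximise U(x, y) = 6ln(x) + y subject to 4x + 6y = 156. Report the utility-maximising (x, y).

x* = 9, y* = 20

MU_x = 6/x, MU_y = 1.
MRS = 6/x ÷ 1.
Tangency: set MRS = p_x/p_y = 4/6 = 2/3.
MRS depends only on x: 6/x = 2/3 ⇒ x* = 6/(2/3) = 9.
From the budget, 6·y = 156 − 4·9 = 120, so y* = 20.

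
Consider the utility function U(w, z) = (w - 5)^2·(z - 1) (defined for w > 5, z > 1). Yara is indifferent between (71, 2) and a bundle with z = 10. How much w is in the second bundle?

w = 27

U(71, 2) = 4356.
Set U(w, 10) = 4356 and solve.
With z = 10: (10 − 1) = 9, so (w − 5)^2 = 4356/9 = 484.
Taking the square root (with w > 5): w − 5 = 22, so w = 27.
Check: U(27, 10) = 4356.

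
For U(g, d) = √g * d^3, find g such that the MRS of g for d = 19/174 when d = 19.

g = 29

MU_g = 0.5·g^(-0.5)·d^3 and MU_d = 3·√g·d^2.
MRS = MU_g/MU_d = (1/6)·d/g.
Substitute d = 19: MRS = (19/6)/g. Setting (19/6)/g = 19/174 gives g = (19/6)/(19/174) = 29.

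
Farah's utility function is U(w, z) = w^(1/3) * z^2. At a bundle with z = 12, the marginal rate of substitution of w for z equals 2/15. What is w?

MU_w = 1/3·w^(-2/3)·z^2 and MU_z = 2·w^(1/3)·z.
MRS = MU_w/MU_z = (1/6)·z/w.
Substitute z = 12: MRS = 2/w. Setting 2/w = 2/15 gives w = 2/(2/15) = 15.

w = 15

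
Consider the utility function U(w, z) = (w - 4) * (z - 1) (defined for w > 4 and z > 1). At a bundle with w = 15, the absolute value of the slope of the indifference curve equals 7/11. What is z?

z = 8

MU_w = (z−1), MU_z = (w−4).
MRS = (z−1)/(w−4).
Substitute w = 15: MRS = (z − 1)/11. Setting this equal to 7/11 gives z − 1 = (7/11)·11 = 7, so z = 8.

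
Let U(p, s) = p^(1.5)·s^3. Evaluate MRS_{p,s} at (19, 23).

MRS = 23/38

MU_p = 1.5·√p·s^3 and MU_s = 3·p^(1.5)·s^2.
MRS = MU_p/MU_s = (0.5)·s/p.
At (19, 23): MRS = 23/38.
The indifference curve has slope −23/38 at this bundle.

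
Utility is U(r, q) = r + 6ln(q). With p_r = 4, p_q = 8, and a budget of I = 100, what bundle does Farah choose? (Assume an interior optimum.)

r* = 19, q* = 3

MU_r = 1, MU_q = 6/q.
MRS = 1 ÷ (6/q).
Tangency: set MRS = p_r/p_q = 4/8 = 0.5.
MRS depends only on q: (1/6)·q = 0.5 ⇒ q* = 0.5/(1/6) = 3.
From the budget, 4·r = 100 − 8·3 = 76, so r* = 19.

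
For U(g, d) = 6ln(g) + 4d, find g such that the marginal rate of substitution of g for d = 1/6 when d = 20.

MU_g = 6/g, MU_d = 4.
MRS = 6/g ÷ 4.
MRS depends only on g: 1.5/g = 1/6 ⇒ g = 1.5/(1/6) = 9.

g = 9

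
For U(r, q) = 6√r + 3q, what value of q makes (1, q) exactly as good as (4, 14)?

U(4, 14) = 54.
Set U(1, q) = 54 and solve.
With r = 1: √1 = 1, so 3q = 54 − 6·1 = 48 and q = 16.
Check: U(1, 16) = 54.

q = 16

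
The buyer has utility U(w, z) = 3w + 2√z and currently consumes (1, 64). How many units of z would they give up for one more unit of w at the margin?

MU_w = 3, MU_z = 2/(2√z).
MRS = 3 ÷ (2/(2√z)).
At (1, 64): MRS = 24.
So at (1, 64) the consumer would give up 24 units of z for one more unit of w.

MRS = 24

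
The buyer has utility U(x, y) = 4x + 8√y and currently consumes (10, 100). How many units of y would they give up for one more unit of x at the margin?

MU_x = 4, MU_y = 8/(2√y).
MRS = 4 ÷ (8/(2√y)).
At (10, 100): MRS = 10.
The indifference curve has slope −10 at this bundle.

MRS = 10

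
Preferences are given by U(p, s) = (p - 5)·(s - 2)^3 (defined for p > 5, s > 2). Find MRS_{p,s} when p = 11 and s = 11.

MU_p = (s−2)^3, MU_s = 3·(p−5)·(s−2)^2.
MRS = (1/3)·(s−2)/(p−5).
At (11, 11): MRS = 0.5.
The indifference curve has slope −0.5 at this bundle.

MRS = 0.5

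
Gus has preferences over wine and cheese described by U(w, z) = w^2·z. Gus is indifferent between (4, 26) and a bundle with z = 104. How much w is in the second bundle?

U(4, 26) = 416.
Set U(w, 104) = 416 and solve.
With z = 104: w^2 = 416/104 = 4; taking the square root, w = 2.
Check: U(2, 104) = 416.

w = 2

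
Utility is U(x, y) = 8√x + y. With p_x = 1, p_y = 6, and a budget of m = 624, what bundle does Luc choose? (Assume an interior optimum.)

MU_x = 8/(2√x), MU_y = 1.
MRS = 8/(2√x) ÷ 1.
Tangency: set MRS = p_x/p_y = 1/6.
MRS depends only on x: 4/√x = 1/6 ⇒ √x = 4/(1/6) = 24 ⇒ x* = 576.
From the budget, 6·y = 624 − 1·576 = 48, so y* = 8.

x* = 576, y* = 8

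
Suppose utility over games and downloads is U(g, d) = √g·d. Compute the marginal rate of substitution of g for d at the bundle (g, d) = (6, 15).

MU_g = 0.5·g^(-0.5)·d and MU_d = √g.
MRS = MU_g/MU_d = (0.5)·d/g.
At (6, 15): MRS = 1.25.
The indifference curve has slope −1.25 at this bundle.

MRS = 1.25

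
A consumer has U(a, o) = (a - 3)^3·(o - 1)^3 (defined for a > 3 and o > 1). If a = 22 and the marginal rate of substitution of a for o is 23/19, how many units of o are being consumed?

MU_a = 3·(a−3)^2·(o−1)^3, MU_o = 3·(a−3)^3·(o−1)^2.
MRS = (o−1)/(a−3).
Substitute a = 22: MRS = (o − 1)/19. Setting this equal to 23/19 gives o − 1 = (23/19)·19 = 23, so o = 24.

o = 24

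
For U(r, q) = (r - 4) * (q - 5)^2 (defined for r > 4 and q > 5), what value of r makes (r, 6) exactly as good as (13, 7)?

r = 40

U(13, 7) = 36.
Set U(r, 6) = 36 and solve.
With q = 6: (6 − 5)^2 = 1, so (r − 4) = 36/1 = 36.
So r = 4 + 36 = 40.
Check: U(40, 6) = 36.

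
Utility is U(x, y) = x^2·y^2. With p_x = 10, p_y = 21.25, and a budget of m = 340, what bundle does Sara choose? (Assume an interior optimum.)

x* = 17, y* = 8

MU_x = 2·x·y^2 and MU_y = 2·x^2·y.
MRS = MU_x/MU_y = y/x.
Tangency: set MRS = p_x/p_y = 10/21.25 = 8/17.
So y/x = 8/17, i.e. y = (8/17)·x.
Substitute into the budget 10·x + 21.25·y = 340: 20·x = 340, so x* = 17.
Then y* = (8/17)·17 = 8.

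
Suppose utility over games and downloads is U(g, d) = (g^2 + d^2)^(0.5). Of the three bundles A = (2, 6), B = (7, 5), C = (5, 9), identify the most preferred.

Bundle C

Evaluate utility at each bundle:
U(A) = 6.325.
U(B) = 8.602.
U(C) = 10.296.
Highest utility is C, so C ≻ B ≻ A.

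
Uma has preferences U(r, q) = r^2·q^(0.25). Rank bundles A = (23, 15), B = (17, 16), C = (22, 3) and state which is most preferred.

Evaluate utility at each bundle:
U(A) = 1041.067.
U(B) = 578.000.
U(C) = 636.980.
Highest utility is A, so A ≻ C ≻ B.

Bundle A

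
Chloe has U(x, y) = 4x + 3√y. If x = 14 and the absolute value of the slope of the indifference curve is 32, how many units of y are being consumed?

y = 144

MU_x = 4, MU_y = 3/(2√y).
MRS = 4 ÷ (3/(2√y)).
MRS depends only on y: (8/3)·√y = 32 ⇒ √y = 32/(8/3) = 12 ⇒ y = 144.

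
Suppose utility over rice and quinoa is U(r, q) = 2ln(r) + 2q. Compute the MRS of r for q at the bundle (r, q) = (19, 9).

MRS = 1/19

MU_r = 2/r, MU_q = 2.
MRS = 2/r ÷ 2.
At (19, 9): MRS = 1/19.
That is, one extra unit of r is worth 1/19 units of q at the margin.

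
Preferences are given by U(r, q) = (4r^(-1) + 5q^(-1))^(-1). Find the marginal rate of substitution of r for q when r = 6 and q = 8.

For CES with ρ = -1, MRS = (4/5)·(q/r)^2.
At (6, 8): MRS = 64/45.
The indifference curve has slope −64/45 at this bundle.

MRS = 64/45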